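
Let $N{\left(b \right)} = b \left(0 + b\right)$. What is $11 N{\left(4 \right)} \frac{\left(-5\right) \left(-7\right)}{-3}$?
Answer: $- \frac{6160}{3} \approx -2053.3$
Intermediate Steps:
$N{\left(b \right)} = b^{2}$ ($N{\left(b \right)} = b b = b^{2}$)
$11 N{\left(4 \right)} \frac{\left(-5\right) \left(-7\right)}{-3} = 11 \cdot 4^{2} \frac{\left(-5\right) \left(-7\right)}{-3} = 11 \cdot 16 \cdot 35 \left(- \frac{1}{3}\right) = 176 \left(- \frac{35}{3}\right) = - \frac{6160}{3}$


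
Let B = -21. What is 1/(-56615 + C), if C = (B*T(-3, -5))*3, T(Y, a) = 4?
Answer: -1/56867 ≈ -1.7585e-5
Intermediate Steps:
C = -252 (C = -21*4*3 = -84*3 = -252)
1/(-56615 + C) = 1/(-56615 - 252) = 1/(-56867) = -1/56867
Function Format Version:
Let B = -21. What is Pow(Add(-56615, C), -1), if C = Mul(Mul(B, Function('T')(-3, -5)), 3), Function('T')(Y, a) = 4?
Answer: Rational(-1, 56867) ≈ -1.7585e-5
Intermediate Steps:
C = -252 (C = Mul(Mul(-21, 4), 3) = Mul(-84, 3) = -252)
Pow(Add(-56615, C), -1) = Pow(Add(-56615, -252), -1) = Pow(-56867, -1) = Rational(-1, 56867)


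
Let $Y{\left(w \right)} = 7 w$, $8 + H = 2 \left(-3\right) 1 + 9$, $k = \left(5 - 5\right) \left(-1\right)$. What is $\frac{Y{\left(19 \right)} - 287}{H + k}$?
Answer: $\frac{154}{5} \approx 30.8$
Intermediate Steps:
$k = 0$ ($k = 0 \left(-1\right) = 0$)
$H = -5$ ($H = -8 + \left(2 \left(-3\right) 1 + 9\right) = -8 + \left(\left(-6\right) 1 + 9\right) = -8 + \left(-6 + 9\right) = -8 + 3 = -5$)
$\frac{Y{\left(19 \right)} - 287}{H + k} = \frac{7 \cdot 19 - 287}{-5 + 0} = \frac{133 - 287}{-5} = \left(-154\right) \left(- \frac{1}{5}\right) = \frac{154}{5}$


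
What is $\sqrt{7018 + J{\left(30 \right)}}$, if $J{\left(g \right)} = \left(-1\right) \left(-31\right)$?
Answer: $\sqrt{7049} \approx 83.958$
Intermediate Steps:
$J{\left(g \right)} = 31$
$\sqrt{7018 + J{\left(30 \right)}} = \sqrt{7018 + 31} = \sqrt{7049}$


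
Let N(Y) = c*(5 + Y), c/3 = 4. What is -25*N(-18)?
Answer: 3900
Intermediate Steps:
c = 12 (c = 3*4 = 12)
N(Y) = 60 + 12*Y (N(Y) = 12*(5 + Y) = 60 + 12*Y)
-25*N(-18) = -25*(60 + 12*(-18)) = -25*(60 - 216) = -25*(-156) = 3900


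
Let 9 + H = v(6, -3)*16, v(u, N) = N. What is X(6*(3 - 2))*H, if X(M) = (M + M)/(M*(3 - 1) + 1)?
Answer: -684/13 ≈ -52.615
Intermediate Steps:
X(M) = 2*M/(1 + 2*M) (X(M) = (2*M)/(M*2 + 1) = (2*M)/(2*M + 1) = (2*M)/(1 + 2*M) = 2*M/(1 + 2*M))
H = -57 (H = -9 - 3*16 = -9 - 48 = -57)
X(6*(3 - 2))*H = (2*(6*(3 - 2))/(1 + 2*(6*(3 - 2))))*(-57) = (2*(6*1)/(1 + 2*(6*1)))*(-57) = (2*6/(1 + 2*6))*(-57) = (2*6/(1 + 12))*(-57) = (2*6/13)*(-57) = (2*6*(1/13))*(-57) = (12/13)*(-57) = -684/13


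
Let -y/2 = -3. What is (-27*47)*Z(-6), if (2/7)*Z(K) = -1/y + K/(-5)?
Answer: -91791/20 ≈ -4589.5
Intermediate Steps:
y = 6 (y = -2*(-3) = 6)
Z(K) = -7/12 - 7*K/10 (Z(K) = 7*(-1/6 + K/(-5))/2 = 7*(-1*1/6 + K*(-1/5))/2 = 7*(-1/6 - K/5)/2 = -7/12 - 7*K/10)
(-27*47)*Z(-6) = (-27*47)*(-7/12 - 7/10*(-6)) = -1269*(-7/12 + 21/5) = -1269*217/60 = -91791/20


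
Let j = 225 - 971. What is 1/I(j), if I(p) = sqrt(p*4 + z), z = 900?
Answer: -I*sqrt(521)/1042 ≈ -0.021905*I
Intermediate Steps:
j = -746
I(p) = sqrt(900 + 4*p) (I(p) = sqrt(p*4 + 900) = sqrt(4*p + 900) = sqrt(900 + 4*p))
1/I(j) = 1/(2*sqrt(225 - 746)) = 1/(2*sqrt(-521)) = 1/(2*(I*sqrt(521))) = 1/(2*I*sqrt(521)) = -I*sqrt(521)/1042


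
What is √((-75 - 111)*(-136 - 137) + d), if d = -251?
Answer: √50527 ≈ 224.78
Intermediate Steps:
√((-75 - 111)*(-136 - 137) + d) = √((-75 - 111)*(-136 - 137) - 251) = √(-186*(-273) - 251) = √(50778 - 251) = √50527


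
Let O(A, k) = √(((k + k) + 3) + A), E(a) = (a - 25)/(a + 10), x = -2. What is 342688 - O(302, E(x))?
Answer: 342688 - √1193/2 ≈ 3.4267e+5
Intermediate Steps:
E(a) = (-25 + a)/(10 + a)
O(A, k) = √(3 + A + 2*k) (O(A, k) = √((2*k + 3) + A) = √((3 + 2*k) + A) = √(3 + A + 2*k))
342688 - O(302, E(x)) = 342688 - √(3 + 302 + 2*((-25 - 2)/(10 - 2))) = 342688 - √(3 + 302 + 2*(-27/8)) = 342688 - √(3 + 302 - 27/4) = 342688 - √(1193/4) = 342688 - √1193/2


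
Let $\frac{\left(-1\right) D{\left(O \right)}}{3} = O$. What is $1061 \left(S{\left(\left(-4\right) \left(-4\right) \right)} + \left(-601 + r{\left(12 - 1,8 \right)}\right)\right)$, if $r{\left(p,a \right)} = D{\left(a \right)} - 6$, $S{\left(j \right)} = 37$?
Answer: $-630234$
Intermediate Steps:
$D{\left(O \right)} = - 3 O$
$r{\left(p,a \right)} = -6 - 3 a$ ($r{\left(p,a \right)} = - 3 a - 6 = -6 - 3 a$)
$1061 \left(S{\left(\left(-4\right) \left(-4\right) \right)} + \left(-601 + r{\left(12 - 1,8 \right)}\right)\right) = 1061 \left(37 - 631\right) = 1061 \left(-594\right) = -630234$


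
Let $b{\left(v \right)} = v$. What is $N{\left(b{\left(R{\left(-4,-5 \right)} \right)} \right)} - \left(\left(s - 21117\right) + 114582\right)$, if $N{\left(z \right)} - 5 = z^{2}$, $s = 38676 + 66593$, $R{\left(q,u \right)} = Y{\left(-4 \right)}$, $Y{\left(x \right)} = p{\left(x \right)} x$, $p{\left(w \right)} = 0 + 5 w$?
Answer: $-192329$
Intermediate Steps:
$p{\left(w \right)} = 5 w$
$Y{\left(x \right)} = 5 x^{2}$ ($Y{\left(x \right)} = 5 x x = 5 x^{2}$)
$R{\left(q,u \right)} = 80$ ($R{\left(q,u \right)} = 5 \left(-4\right)^{2} = 5 \cdot 16 = 80$)
$s = 105269$
$N{\left(z \right)} = 5 + z^{2}$
$N{\left(b{\left(R{\left(-4,-5 \right)} \right)} \right)} - \left(\left(s - 21117\right) + 114582\right) = \left(5 + 80^{2}\right) - \left(\left(105269 - 21117\right) + 114582\right) = \left(5 + 6400\right) - \left(84152 + 114582\right) = 6405 - 198734 = -192329$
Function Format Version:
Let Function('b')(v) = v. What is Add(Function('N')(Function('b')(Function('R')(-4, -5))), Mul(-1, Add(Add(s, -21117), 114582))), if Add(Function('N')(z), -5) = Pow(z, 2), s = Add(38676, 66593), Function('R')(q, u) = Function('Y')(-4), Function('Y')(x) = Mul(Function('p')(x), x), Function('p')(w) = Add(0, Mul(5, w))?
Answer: -192329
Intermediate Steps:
Function('p')(w) = Mul(5, w)
Function('Y')(x) = Mul(5, Pow(x, 2)) (Function('Y')(x) = Mul(Mul(5, x), x) = Mul(5, Pow(x, 2)))
Function('R')(q, u) = 80 (Function('R')(q, u) = Mul(5, Pow(-4, 2)) = Mul(5, 16) = 80)
s = 105269
Function('N')(z) = Add(5, Pow(z, 2))
Add(Function('N')(Function('b')(Function('R')(-4, -5))), Mul(-1, Add(Add(s, -21117), 114582))) = Add(Add(5, Pow(80, 2)), Mul(-1, Add(Add(105269, -21117), 114582))) = Add(Add(5, 6400), Mul(-1, Add(84152, 114582))) = Add(6405, Mul(-1, 198734)) = Add(6405, -198734) = -192329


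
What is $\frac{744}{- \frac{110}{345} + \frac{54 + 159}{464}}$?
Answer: $\frac{23819904}{4489} \approx 5306.3$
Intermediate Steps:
$\frac{744}{- \frac{110}{345} + \frac{54 + 159}{464}} = \frac{744}{\left(-110\right) \frac{1}{345} + 213 \cdot \frac{1}{464}} = \frac{744}{- \frac{22}{69} + \frac{213}{464}} = \frac{744}{\frac{4489}{32016}} = 744 \cdot \frac{32016}{4489} = \frac{23819904}{4489}$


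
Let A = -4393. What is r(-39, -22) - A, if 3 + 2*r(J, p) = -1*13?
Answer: 4385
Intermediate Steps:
r(J, p) = -8 (r(J, p) = -3/2 + (-1*13)/2 = -3/2 + (1/2)*(-13) = -3/2 - 13/2 = -8)
r(-39, -22) - A = -8 - 1*(-4393) = -8 + 4393 = 4385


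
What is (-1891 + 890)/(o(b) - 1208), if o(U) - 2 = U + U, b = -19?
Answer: 1001/1244 ≈ 0.80466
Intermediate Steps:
o(U) = 2 + 2*U (o(U) = 2 + (U + U) = 2 + 2*U)
(-1891 + 890)/(o(b) - 1208) = (-1891 + 890)/((2 + 2*(-19)) - 1208) = -1001/((2 - 38) - 1208) = -1001/(-36 - 1208) = -1001/(-1244) = -1001*(-1/1244) = 1001/1244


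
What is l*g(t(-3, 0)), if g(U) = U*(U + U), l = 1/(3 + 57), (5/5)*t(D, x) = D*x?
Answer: 0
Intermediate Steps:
t(D, x) = D*x
l = 1/60 ≈ 0.016667
g(U) = 2*U² (g(U) = U*(2*U) = 2*U²)
l*g(t(-3, 0)) = (2*(-3*0)²)/60 = (2*0²)/60 = (2*0)/60 = (1/60)*0 = 0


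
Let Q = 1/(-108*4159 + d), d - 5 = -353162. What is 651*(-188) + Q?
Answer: -98195441653/802329 ≈ -1.2239e+5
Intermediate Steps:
d = -353157 (d = 5 - 353162 = -353157)
Q = -1/802329 (Q = 1/(-108*4159 - 353157) = 1/(-449172 - 353157) = 1/(-802329) = -1/802329 ≈ -1.2464e-6)
651*(-188) + Q = 651*(-188) - 1/802329 = -122388 - 1/802329 = -98195441653/802329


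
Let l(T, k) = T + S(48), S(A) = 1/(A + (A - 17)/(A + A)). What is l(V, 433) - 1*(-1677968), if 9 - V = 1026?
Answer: 7779375785/4639 ≈ 1.6770e+6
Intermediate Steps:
V = -1017 (V = 9 - 1*1026 = 9 - 1026 = -1017)
S(A) = 1/(A + (-17 + A)/(2*A)) (S(A) = 1/(A + (-17 + A)/((2*A))) = 1/(A + (-17 + A)*(1/(2*A))) = 1/(A + (-17 + A)/(2*A)))
l(T, k) = 96/4639 + T (l(T, k) = T + 2*48/(-17 + 48 + 2*48²) = T + 2*48/(-17 + 48 + 2*2304) = T + 2*48/(-17 + 48 + 4608) = T + 2*48/4639 = T + 2*48*(1/4639) = T + 96/4639 = 96/4639 + T)
l(V, 433) - 1*(-1677968) = (96/4639 - 1017) - 1*(-1677968) = -4717767/4639 + 1677968 = 7779375785/4639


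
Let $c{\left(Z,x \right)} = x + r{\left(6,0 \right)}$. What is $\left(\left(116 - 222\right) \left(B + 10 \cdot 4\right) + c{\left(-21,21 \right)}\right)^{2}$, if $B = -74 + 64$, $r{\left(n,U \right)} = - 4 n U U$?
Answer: $9979281$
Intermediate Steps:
$r{\left(n,U \right)} = - 4 n U^{2}$ ($r{\left(n,U \right)} = - 4 U n U = - 4 n U^{2}$)
$c{\left(Z,x \right)} = x$ ($c{\left(Z,x \right)} = x - 24 \cdot 0^{2} = x - 24 \cdot 0 = x + 0 = x$)
$B = -10$
$\left(\left(116 - 222\right) \left(B + 10 \cdot 4\right) + c{\left(-21,21 \right)}\right)^{2} = \left(\left(116 - 222\right) \left(-10 + 10 \cdot 4\right) + 21\right)^{2} = \left(- 106 \left(-10 + 40\right) + 21\right)^{2} = \left(\left(-106\right) 30 + 21\right)^{2} = \left(-3180 + 21\right)^{2} = \left(-3159\right)^{2} = 9979281$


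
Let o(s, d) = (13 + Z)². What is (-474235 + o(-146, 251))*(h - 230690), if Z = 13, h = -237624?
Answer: 221774309526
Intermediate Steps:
o(s, d) = 676 (o(s, d) = (13 + 13)² = 26² = 676)
(-474235 + o(-146, 251))*(h - 230690) = (-474235 + 676)*(-237624 - 230690) = -473559*(-468314) = 221774309526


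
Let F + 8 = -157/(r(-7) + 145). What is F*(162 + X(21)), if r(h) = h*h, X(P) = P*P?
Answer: -1030527/194 ≈ -5312.0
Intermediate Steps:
X(P) = P²
r(h) = h²
F = -1709/194 (F = -8 - 157/((-7)² + 145) = -8 - 157/(49 + 145) = -8 - 157/194 = -1709/194 ≈ -8.8093)
F*(162 + X(21)) = -1709*(162 + 21²)/194 = -1709*(162 + 441)/194 = -1709/194*603 = -1030527/194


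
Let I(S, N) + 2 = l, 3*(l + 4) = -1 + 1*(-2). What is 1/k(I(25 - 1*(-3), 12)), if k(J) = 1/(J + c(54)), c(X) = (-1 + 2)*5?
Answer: -2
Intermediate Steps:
c(X) = 5 (c(X) = 1*5 = 5)
l = -5 (l = -4 + (-1 + 1*(-2))/3 = -4 + (-1 - 2)/3 = -4 + (1/3)*(-3) = -4 - 1 = -5)
I(S, N) = -7 (I(S, N) = -2 - 5 = -7)
k(J) = 1/(5 + J) (k(J) = 1/(J + 5) = 1/(5 + J))
1/k(I(25 - 1*(-3), 12)) = 1/(1/(5 - 7)) = 1/(1/(-2)) = 1/(-1/2) = -2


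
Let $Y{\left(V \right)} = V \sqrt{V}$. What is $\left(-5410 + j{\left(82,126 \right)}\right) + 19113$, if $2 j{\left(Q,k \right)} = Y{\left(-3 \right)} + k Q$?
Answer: $18869 - \frac{3 i \sqrt{3}}{2} \approx 18869.0 - 2.5981 i$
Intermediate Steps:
$Y{\left(V \right)} = V^{\frac{3}{2}}$
$j{\left(Q,k \right)} = \frac{Q k}{2} - \frac{3 i \sqrt{3}}{2}$ ($j{\left(Q,k \right)} = \frac{\left(-3\right)^{\frac{3}{2}} + k Q}{2} = \frac{- 3 i \sqrt{3} + Q k}{2} = \frac{Q k - 3 i \sqrt{3}}{2} = \frac{Q k}{2} - \frac{3 i \sqrt{3}}{2}$)
$\left(-5410 + j{\left(82,126 \right)}\right) + 19113 = \left(-5410 + \left(\frac{1}{2} \cdot 82 \cdot 126 - \frac{3 i \sqrt{3}}{2}\right)\right) + 19113 = \left(-5410 + \left(5166 - \frac{3 i \sqrt{3}}{2}\right)\right) + 19113 = \left(-244 - \frac{3 i \sqrt{3}}{2}\right) + 19113 = 18869 - \frac{3 i \sqrt{3}}{2}$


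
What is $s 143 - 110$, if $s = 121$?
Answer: $17193$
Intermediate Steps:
$s 143 - 110 = 121 \cdot 143 - 110 = 17303 - 110 = 17193$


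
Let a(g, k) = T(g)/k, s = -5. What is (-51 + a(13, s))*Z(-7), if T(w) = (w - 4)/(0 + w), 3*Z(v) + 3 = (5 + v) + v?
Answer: 13296/65 ≈ 204.55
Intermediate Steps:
Z(v) = ⅔ + 2*v/3 (Z(v) = -1 + ((5 + v) + v)/3 = -1 + (5 + 2*v)/3 = -1 + (5/3 + 2*v/3) = ⅔ + 2*v/3)
T(w) = (-4 + w)/w
a(g, k) = (-4 + g)/(g*k) (a(g, k) = ((-4 + g)/g)/k = (-4 + g)/(g*k))
(-51 + a(13, s))*Z(-7) = (-51 + (-4 + 13)/(13*(-5)))*(⅔ + (⅔)*(-7)) = (-51 + (1/13)*(-⅕)*9)*(⅔ - 14/3) = (-51 - 9/65)*(-4) = -3324/65*(-4) = 13296/65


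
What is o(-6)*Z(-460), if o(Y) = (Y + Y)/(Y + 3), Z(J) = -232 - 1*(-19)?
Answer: -852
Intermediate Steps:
Z(J) = -213 (Z(J) = -232 + 19 = -213)
o(Y) = 2*Y/(3 + Y) (o(Y) = (2*Y)/(3 + Y) = 2*Y/(3 + Y))
o(-6)*Z(-460) = (2*(-6)/(3 - 6))*(-213) = (2*(-6)/(-3))*(-213) = (2*(-6)*(-⅓))*(-213) = 4*(-213) = -852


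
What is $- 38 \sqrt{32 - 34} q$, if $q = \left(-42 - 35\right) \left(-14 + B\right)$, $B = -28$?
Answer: $- 122892 i \sqrt{2} \approx - 1.738 \cdot 10^{5} i$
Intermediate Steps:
$q = 3234$ ($q = \left(-42 - 35\right) \left(-14 - 28\right) = \left(-77\right) \left(-42\right) = 3234$)
$- 38 \sqrt{32 - 34} q = - 38 \sqrt{32 - 34} \cdot 3234 = - 38 \sqrt{-2} \cdot 3234 = - 38 i \sqrt{2} \cdot 3234 = - 122892 i \sqrt{2}$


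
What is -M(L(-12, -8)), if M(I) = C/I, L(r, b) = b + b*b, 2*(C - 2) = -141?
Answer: 137/112 ≈ 1.2232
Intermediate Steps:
C = -137/2 (C = 2 + (½)*(-141) = 2 - 141/2 = -137/2 ≈ -68.500)
L(r, b) = b + b²
M(I) = -137/(2*I)
-M(L(-12, -8)) = -(-137)/(2*((-8*(1 - 8)))) = -(-137)/(2*((-8*(-7)))) = -(-137)/(2*56) = -1*(-137/112) = 137/112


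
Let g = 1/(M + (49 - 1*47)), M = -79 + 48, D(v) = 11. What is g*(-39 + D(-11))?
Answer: 28/29 ≈ 0.96552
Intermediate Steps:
M = -31
g = -1/29 (g = 1/(-31 + (49 - 1*47)) = 1/(-31 + (49 - 47)) = 1/(-31 + 2) = 1/(-29) = -1/29 ≈ -0.034483)
g*(-39 + D(-11)) = -(-39 + 11)/29 = -1/29*(-28) = 28/29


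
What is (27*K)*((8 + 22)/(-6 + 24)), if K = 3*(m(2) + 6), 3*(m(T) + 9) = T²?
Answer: -225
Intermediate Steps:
m(T) = -9 + T²/3
K = -5 (K = 3*((-9 + (⅓)*2²) + 6) = 3*((-9 + (⅓)*4) + 6) = 3*((-9 + 4/3) + 6) = 3*(-23/3 + 6) = 3*(-5/3) = -5)
(27*K)*((8 + 22)/(-6 + 24)) = (27*(-5))*((8 + 22)/(-6 + 24)) = -4050/18 = -135*5/3 = -225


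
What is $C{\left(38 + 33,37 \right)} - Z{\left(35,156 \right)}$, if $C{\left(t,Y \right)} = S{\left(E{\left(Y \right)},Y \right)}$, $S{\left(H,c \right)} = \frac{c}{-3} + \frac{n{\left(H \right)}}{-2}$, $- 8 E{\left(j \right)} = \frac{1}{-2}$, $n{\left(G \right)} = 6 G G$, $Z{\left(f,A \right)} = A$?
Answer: $- \frac{129289}{768} \approx -168.34$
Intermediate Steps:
$n{\left(G \right)} = 6 G^{2}$
$E{\left(j \right)} = \frac{1}{16}$ ($E{\left(j \right)} = - \frac{1}{8 \left(-2\right)} = \left(- \frac{1}{8}\right) \left(- \frac{1}{2}\right) = \frac{1}{16}$)
$S{\left(H,c \right)} = - 3 H^{2} - \frac{c}{3}$ ($S{\left(H,c \right)} = \frac{c}{-3} + \frac{6 H^{2}}{-2} = c \left(- \frac{1}{3}\right) + 6 H^{2} \left(- \frac{1}{2}\right) = - \frac{c}{3} - 3 H^{2} = - 3 H^{2} - \frac{c}{3}$)
$C{\left(t,Y \right)} = - \frac{3}{256} - \frac{Y}{3}$
$C{\left(38 + 33,37 \right)} - Z{\left(35,156 \right)} = \left(- \frac{3}{256} - \frac{37}{3}\right) - 156 = - \frac{9481}{768} - 156 = - \frac{129289}{768}$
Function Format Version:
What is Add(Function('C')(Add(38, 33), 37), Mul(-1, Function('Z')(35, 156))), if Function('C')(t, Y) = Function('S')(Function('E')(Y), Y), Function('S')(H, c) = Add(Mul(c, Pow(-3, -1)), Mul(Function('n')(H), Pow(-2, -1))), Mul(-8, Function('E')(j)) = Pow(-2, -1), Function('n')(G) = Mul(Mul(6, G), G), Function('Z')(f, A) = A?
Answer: Rational(-129289, 768) ≈ -168.34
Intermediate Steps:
Function('n')(G) = Mul(6, Pow(G, 2))
Function('E')(j) = Rational(1, 16) (Function('E')(j) = Mul(Rational(-1, 8), Pow(-2, -1)) = Mul(Rational(-1, 8), Rational(-1, 2)) = Rational(1, 16))
Function('S')(H, c) = Add(Mul(-3, Pow(H, 2)), Mul(Rational(-1, 3), c)) (Function('S')(H, c) = Add(Mul(c, Pow(-3, -1)), Mul(Mul(6, Pow(H, 2)), Pow(-2, -1))) = Add(Mul(c, Rational(-1, 3)), Mul(Mul(6, Pow(H, 2)), Rational(-1, 2))) = Add(Mul(Rational(-1, 3), c), Mul(-3, Pow(H, 2))) = Add(Mul(-3, Pow(H, 2)), Mul(Rational(-1, 3), c)))
Function('C')(t, Y) = Add(Rational(-3, 256), Mul(Rational(-1, 3), Y)) (Function('C')(t, Y) = Add(Mul(-3, Pow(Rational(1, 16), 2)), Mul(Rational(-1, 3), Y)) = Add(Mul(-3, Rational(1, 256)), Mul(Rational(-1, 3), Y)) = Add(Rational(-3, 256), Mul(Rational(-1, 3), Y)))
Add(Function('C')(Add(38, 33), 37), Mul(-1, Function('Z')(35, 156))) = Add(Add(Rational(-3, 256), Mul(Rational(-1, 3), 37)), Mul(-1, 156)) = Add(Add(Rational(-3, 256), Rational(-37, 3)), -156) = Add(Rational(-9481, 768), -156) = Rational(-129289, 768)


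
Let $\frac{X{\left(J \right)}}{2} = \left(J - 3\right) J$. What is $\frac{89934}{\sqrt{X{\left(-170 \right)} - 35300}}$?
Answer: $\frac{14989 \sqrt{30}}{140} \approx 586.42$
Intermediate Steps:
$X{\left(J \right)} = 2 J \left(-3 + J\right)$ ($X{\left(J \right)} = 2 \left(J - 3\right) J = 2 \left(-3 + J\right) J = 2 J \left(-3 + J\right)$)
$\frac{89934}{\sqrt{X{\left(-170 \right)} - 35300}} = \frac{89934}{\sqrt{2 \left(-170\right) \left(-3 - 170\right) - 35300}} = \frac{89934}{\sqrt{2 \left(-170\right) \left(-173\right) - 35300}} = \frac{89934}{\sqrt{58820 - 35300}} = \frac{89934}{\sqrt{23520}} = \frac{89934}{28 \sqrt{30}} = 89934 \frac{\sqrt{30}}{840} = \frac{14989 \sqrt{30}}{140}$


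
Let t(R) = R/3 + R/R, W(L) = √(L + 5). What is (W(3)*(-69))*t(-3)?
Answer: 0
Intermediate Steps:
W(L) = √(5 + L)
t(R) = 1 + R/3 (t(R) = R*(⅓) + 1 = R/3 + 1 = 1 + R/3)
(W(3)*(-69))*t(-3) = (√(5 + 3)*(-69))*(1 + (⅓)*(-3)) = (√8*(-69))*(1 - 1) = ((2*√2)*(-69))*0 = -138*√2*0 = 0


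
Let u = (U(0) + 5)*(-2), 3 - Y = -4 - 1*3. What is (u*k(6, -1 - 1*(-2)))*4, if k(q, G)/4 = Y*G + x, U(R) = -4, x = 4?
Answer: -448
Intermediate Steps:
Y = 10 (Y = 3 - (-4 - 1*3) = 3 - (-4 - 3) = 3 - 1*(-7) = 3 + 7 = 10)
k(q, G) = 16 + 40*G (k(q, G) = 4*(10*G + 4) = 4*(4 + 10*G) = 16 + 40*G)
u = -2 (u = (-4 + 5)*(-2) = 1*(-2) = -2)
(u*k(6, -1 - 1*(-2)))*4 = -2*(16 + 40*(-1 - 1*(-2)))*4 = -2*(16 + 40*(-1 + 2))*4 = -2*(16 + 40*1)*4 = -2*(16 + 40)*4 = -2*56*4 = -112*4 = -448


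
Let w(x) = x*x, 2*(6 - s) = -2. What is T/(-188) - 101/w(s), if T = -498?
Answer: 2707/4606 ≈ 0.58771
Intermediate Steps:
s = 7 (s = 6 - ½*(-2) = 6 + 1 = 7)
w(x) = x²
T/(-188) - 101/w(s) = -498/(-188) - 101/(7²) = -498*(-1/188) - 101/49 = 249/94 - 101*1/49 = 249/94 - 101/49 = 2707/4606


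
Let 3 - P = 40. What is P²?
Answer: 1369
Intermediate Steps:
P = -37 (P = 3 - 1*40 = 3 - 40 = -37)
P² = (-37)² = 1369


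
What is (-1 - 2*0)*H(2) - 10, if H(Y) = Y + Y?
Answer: -14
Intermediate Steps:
H(Y) = 2*Y
(-1 - 2*0)*H(2) - 10 = (-1 - 2*0)*(2*2) - 10 = (-1 + 0)*4 - 10 = -1*4 - 10 = -4 - 10 = -14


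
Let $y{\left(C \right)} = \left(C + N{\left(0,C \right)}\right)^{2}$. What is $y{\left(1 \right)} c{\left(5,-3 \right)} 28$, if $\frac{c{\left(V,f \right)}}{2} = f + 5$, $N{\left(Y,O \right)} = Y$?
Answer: $112$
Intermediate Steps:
$y{\left(C \right)} = C^{2}$ ($y{\left(C \right)} = \left(C + 0\right)^{2} = C^{2}$)
$c{\left(V,f \right)} = 10 + 2 f$ ($c{\left(V,f \right)} = 2 \left(f + 5\right) = 2 \left(5 + f\right) = 10 + 2 f$)
$y{\left(1 \right)} c{\left(5,-3 \right)} 28 = 1^{2} \left(10 + 2 \left(-3\right)\right) 28 = 1 \left(10 - 6\right) 28 = 1 \cdot 4 \cdot 28 = 4 \cdot 28 = 112$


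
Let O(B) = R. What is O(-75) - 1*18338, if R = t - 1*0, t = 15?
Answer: -18323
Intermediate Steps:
R = 15 (R = 15 - 1*0 = 15 + 0 = 15)
O(B) = 15
O(-75) - 1*18338 = 15 - 1*18338 = 15 - 18338 = -18323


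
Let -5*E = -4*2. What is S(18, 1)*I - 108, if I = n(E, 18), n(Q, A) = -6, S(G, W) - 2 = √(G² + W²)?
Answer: -120 - 30*√13 ≈ -228.17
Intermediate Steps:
E = 8/5 (E = -(-4)*2/5 = -⅕*(-8) = 8/5 ≈ 1.6000)
S(G, W) = 2 + √(G² + W²)
I = -6
S(18, 1)*I - 108 = (2 + √(18² + 1²))*(-6) - 108 = (2 + √(324 + 1))*(-6) - 108 = (2 + √325)*(-6) - 108 = (2 + 5*√13)*(-6) - 108 = (-12 - 30*√13) - 108 = -120 - 30*√13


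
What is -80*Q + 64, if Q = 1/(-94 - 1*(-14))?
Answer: 65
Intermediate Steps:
Q = -1/80 (Q = 1/(-94 + 14) = 1/(-80) = -1/80 ≈ -0.012500)
-80*Q + 64 = -80*(-1/80) + 64 = 1 + 64 = 65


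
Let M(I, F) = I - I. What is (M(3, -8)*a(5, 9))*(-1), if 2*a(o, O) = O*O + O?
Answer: 0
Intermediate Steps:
M(I, F) = 0
a(o, O) = O/2 + O²/2 (a(o, O) = (O*O + O)/2 = (O² + O)/2 = (O + O²)/2 = O/2 + O²/2)
(M(3, -8)*a(5, 9))*(-1) = (0*((½)*9*(1 + 9)))*(-1) = (0*((½)*9*10))*(-1) = (0*45)*(-1) = 0*(-1) = 0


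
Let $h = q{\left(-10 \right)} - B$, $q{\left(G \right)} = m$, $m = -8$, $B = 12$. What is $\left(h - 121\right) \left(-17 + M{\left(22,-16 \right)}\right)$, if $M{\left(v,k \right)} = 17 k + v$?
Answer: $37647$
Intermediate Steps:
$q{\left(G \right)} = -8$
$M{\left(v,k \right)} = v + 17 k$
$h = -20$ ($h = -8 - 12 = -20$)
$\left(h - 121\right) \left(-17 + M{\left(22,-16 \right)}\right) = \left(-20 - 121\right) \left(-17 + \left(22 + 17 \left(-16\right)\right)\right) = - 141 \left(-17 + \left(22 - 272\right)\right) = - 141 \left(-17 - 250\right) = \left(-141\right) \left(-267\right) = 37647$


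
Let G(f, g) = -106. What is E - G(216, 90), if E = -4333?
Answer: -4227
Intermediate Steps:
E - G(216, 90) = -4333 - 1*(-106) = -4333 + 106 = -4227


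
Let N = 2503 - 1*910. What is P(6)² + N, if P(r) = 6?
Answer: 1629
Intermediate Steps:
N = 1593 (N = 2503 - 910 = 1593)
P(6)² + N = 6² + 1593 = 36 + 1593 = 1629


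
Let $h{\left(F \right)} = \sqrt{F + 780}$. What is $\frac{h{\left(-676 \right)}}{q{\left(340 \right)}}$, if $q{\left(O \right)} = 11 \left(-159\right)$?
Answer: $- \frac{2 \sqrt{26}}{1749} \approx -0.0058308$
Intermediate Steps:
$q{\left(O \right)} = -1749$
$h{\left(F \right)} = \sqrt{780 + F}$
$\frac{h{\left(-676 \right)}}{q{\left(340 \right)}} = \frac{\sqrt{780 - 676}}{-1749} = \sqrt{104} \left(- \frac{1}{1749}\right) = 2 \sqrt{26} \left(- \frac{1}{1749}\right) = - \frac{2 \sqrt{26}}{1749}$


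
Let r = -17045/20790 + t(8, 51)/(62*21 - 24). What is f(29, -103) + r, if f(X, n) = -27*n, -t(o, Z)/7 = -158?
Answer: 117287815/42174 ≈ 2781.0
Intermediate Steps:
t(o, Z) = 1106 (t(o, Z) = -7*(-158) = 1106)
r = 1921/42174 (r = -17045/20790 + 1106/(62*21 - 24) = -17045*1/20790 + 1106/(1302 - 24) = -487/594 + 1106/1278 = -487/594 + 1106*(1/1278) = -487/594 + 553/639 = 1921/42174 ≈ 0.045549)
f(29, -103) + r = -27*(-103) + 1921/42174 = 2781 + 1921/42174 = 117287815/42174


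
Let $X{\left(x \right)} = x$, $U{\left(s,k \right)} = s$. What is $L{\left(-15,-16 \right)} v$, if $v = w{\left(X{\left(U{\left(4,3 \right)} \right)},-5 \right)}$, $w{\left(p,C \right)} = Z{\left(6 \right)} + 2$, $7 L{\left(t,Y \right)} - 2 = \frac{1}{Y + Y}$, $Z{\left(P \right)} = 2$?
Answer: $\frac{9}{8} \approx 1.125$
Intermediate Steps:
$L{\left(t,Y \right)} = \frac{2}{7} + \frac{1}{14 Y}$ ($L{\left(t,Y \right)} = \frac{2}{7} + \frac{1}{7 \left(Y + Y\right)} = \frac{2}{7} + \frac{1}{7 \cdot 2 Y} = \frac{2}{7} + \frac{\frac{1}{2} \frac{1}{Y}}{7} = \frac{2}{7} + \frac{1}{14 Y}$)
$w{\left(p,C \right)} = 4$ ($w{\left(p,C \right)} = 2 + 2 = 4$)
$v = 4$
$L{\left(-15,-16 \right)} v = \frac{1 + 4 \left(-16\right)}{14 \left(-16\right)} 4 = \frac{1}{14} \left(- \frac{1}{16}\right) \left(1 - 64\right) 4 = \frac{1}{14} \left(- \frac{1}{16}\right) \left(-63\right) 4 = \frac{9}{32} \cdot 4 = \frac{9}{8}$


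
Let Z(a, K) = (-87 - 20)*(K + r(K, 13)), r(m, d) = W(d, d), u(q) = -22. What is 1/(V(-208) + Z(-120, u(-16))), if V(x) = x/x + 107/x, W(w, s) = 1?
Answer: 208/467477 ≈ 0.00044494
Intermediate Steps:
r(m, d) = 1
Z(a, K) = -107 - 107*K (Z(a, K) = (-87 - 20)*(K + 1) = -107*(1 + K) = -107 - 107*K)
V(x) = 1 + 107/x
1/(V(-208) + Z(-120, u(-16))) = 1/((107 - 208)/(-208) + (-107 - 107*(-22))) = 1/(-1/208*(-101) + (-107 + 2354)) = 1/(101/208 + 2247) = 1/(467477/208) = 208/467477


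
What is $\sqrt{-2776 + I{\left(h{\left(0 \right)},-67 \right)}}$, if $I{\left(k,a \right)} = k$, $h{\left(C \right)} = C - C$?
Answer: $2 i \sqrt{694} \approx 52.688 i$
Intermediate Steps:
$h{\left(C \right)} = 0$
$\sqrt{-2776 + I{\left(h{\left(0 \right)},-67 \right)}} = \sqrt{-2776 + 0} = \sqrt{-2776} = 2 i \sqrt{694}$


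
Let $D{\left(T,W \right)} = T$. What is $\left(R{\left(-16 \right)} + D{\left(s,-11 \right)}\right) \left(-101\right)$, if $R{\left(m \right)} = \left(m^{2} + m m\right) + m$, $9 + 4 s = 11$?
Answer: $- \frac{100293}{2} \approx -50147.0$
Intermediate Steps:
$s = \frac{1}{2}$ ($s = - \frac{9}{4} + \frac{1}{4} \cdot 11 = - \frac{9}{4} + \frac{11}{4} = \frac{1}{2} \approx 0.5$)
$R{\left(m \right)} = m + 2 m^{2}$ ($R{\left(m \right)} = \left(m^{2} + m^{2}\right) + m = 2 m^{2} + m = m + 2 m^{2}$)
$\left(R{\left(-16 \right)} + D{\left(s,-11 \right)}\right) \left(-101\right) = \left(- 16 \left(1 + 2 \left(-16\right)\right) + \frac{1}{2}\right) \left(-101\right) = \left(- 16 \left(1 - 32\right) + \frac{1}{2}\right) \left(-101\right) = \left(\left(-16\right) \left(-31\right) + \frac{1}{2}\right) \left(-101\right) = \left(496 + \frac{1}{2}\right) \left(-101\right) = \frac{993}{2} \left(-101\right) = - \frac{100293}{2}$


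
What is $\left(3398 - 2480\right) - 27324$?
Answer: $-26406$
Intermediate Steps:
$\left(3398 - 2480\right) - 27324 = 918 - 27324 = -26406$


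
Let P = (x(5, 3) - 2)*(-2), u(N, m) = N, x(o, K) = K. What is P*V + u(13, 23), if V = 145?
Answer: -277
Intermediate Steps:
P = -2 (P = (3 - 2)*(-2) = 1*(-2) = -2)
P*V + u(13, 23) = -2*145 + 13 = -290 + 13 = -277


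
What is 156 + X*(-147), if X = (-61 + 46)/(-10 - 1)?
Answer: -489/11 ≈ -44.455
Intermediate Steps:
X = 15/11 (X = -15/(-11) = -15*(-1/11) = 15/11 ≈ 1.3636)
156 + X*(-147) = 156 + (15/11)*(-147) = 156 - 2205/11 = -489/11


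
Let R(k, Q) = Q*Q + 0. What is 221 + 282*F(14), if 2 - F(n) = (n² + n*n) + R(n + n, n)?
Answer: -165031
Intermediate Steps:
R(k, Q) = Q² (R(k, Q) = Q² + 0 = Q²)
F(n) = 2 - 3*n² (F(n) = 2 - ((n² + n*n) + n²) = 2 - ((n² + n²) + n²) = 2 - (2*n² + n²) = 2 - 3*n²)
221 + 282*F(14) = 221 + 282*(2 - 3*14²) = 221 + 282*(2 - 3*196) = 221 + 282*(2 - 588) = 221 + 282*(-586) = 221 - 165252 = -165031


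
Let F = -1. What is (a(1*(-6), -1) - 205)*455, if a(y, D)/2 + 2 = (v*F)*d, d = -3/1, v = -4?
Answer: -106015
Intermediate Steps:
d = -3 (d = -3*1 = -3)
a(y, D) = -28 (a(y, D) = -4 + 2*(-4*(-1)*(-3)) = -4 + 2*(4*(-3)) = -4 + 2*(-12) = -4 - 24 = -28)
(a(1*(-6), -1) - 205)*455 = (-28 - 205)*455 = -233*455 = -106015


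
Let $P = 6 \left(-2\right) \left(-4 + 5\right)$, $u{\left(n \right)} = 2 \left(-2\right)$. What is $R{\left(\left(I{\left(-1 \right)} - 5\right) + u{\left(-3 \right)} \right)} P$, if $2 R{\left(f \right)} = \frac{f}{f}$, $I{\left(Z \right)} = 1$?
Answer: $-6$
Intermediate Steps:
$u{\left(n \right)} = -4$
$P = -12$ ($P = \left(-12\right) 1 = -12$)
$R{\left(f \right)} = \frac{1}{2}$ ($R{\left(f \right)} = \frac{f \frac{1}{f}}{2} = \frac{1}{2} \cdot 1 = \frac{1}{2}$)
$R{\left(\left(I{\left(-1 \right)} - 5\right) + u{\left(-3 \right)} \right)} P = \frac{1}{2} \left(-12\right) = -6$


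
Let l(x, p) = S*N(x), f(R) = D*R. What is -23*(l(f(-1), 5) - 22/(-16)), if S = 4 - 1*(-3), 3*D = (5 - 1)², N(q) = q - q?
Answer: -253/8 ≈ -31.625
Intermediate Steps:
N(q) = 0
D = 16/3 (D = (5 - 1)²/3 = (⅓)*4² = (⅓)*16 = 16/3 ≈ 5.3333)
S = 7 (S = 4 + 3 = 7)
f(R) = 16*R/3
l(x, p) = 0 (l(x, p) = 7*0 = 0)
-23*(l(f(-1), 5) - 22/(-16)) = -23*(0 - 22/(-16)) = -23*(0 - 22*(-1/16)) = -23*(0 + 11/8) = -23*11/8 = -253/8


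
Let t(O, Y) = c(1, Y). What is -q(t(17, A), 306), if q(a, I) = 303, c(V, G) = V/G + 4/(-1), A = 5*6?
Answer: -303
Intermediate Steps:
A = 30
c(V, G) = -4 + V/G (c(V, G) = V/G + 4*(-1) = V/G - 4 = -4 + V/G)
t(O, Y) = -4 + 1/Y
-q(t(17, A), 306) = -1*303 = -303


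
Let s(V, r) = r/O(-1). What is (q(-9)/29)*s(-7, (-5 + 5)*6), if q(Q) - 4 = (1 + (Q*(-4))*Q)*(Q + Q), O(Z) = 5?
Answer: 0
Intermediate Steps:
q(Q) = 4 + 2*Q*(1 - 4*Q²) (q(Q) = 4 + (1 + (Q*(-4))*Q)*(Q + Q) = 4 + (1 + (-4*Q)*Q)*(2*Q) = 4 + (1 - 4*Q²)*(2*Q) = 4 + 2*Q*(1 - 4*Q²))
s(V, r) = r/5
(q(-9)/29)*s(-7, (-5 + 5)*6) = ((4 - 8*(-9)³ + 2*(-9))/29)*(((-5 + 5)*6)/5) = ((4 - 8*(-729) - 18)*(1/29))*((0*6)/5) = ((4 + 5832 - 18)*(1/29))*((⅕)*0) = (5818*(1/29))*0 = (5818/29)*0 = 0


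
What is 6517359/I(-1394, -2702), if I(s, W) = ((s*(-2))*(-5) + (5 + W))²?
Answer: 6517359/276789769 ≈ 0.023546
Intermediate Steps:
I(s, W) = (5 + W + 10*s)² (I(s, W) = (-2*s*(-5) + (5 + W))² = (10*s + (5 + W))² = (5 + W + 10*s)²)
6517359/I(-1394, -2702) = 6517359/((5 - 2702 + 10*(-1394))²) = 6517359/((5 - 2702 - 13940)²) = 6517359/((-16637)²) = 6517359/276789769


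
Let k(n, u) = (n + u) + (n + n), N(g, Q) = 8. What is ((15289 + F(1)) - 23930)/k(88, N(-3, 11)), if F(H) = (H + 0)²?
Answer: -540/17 ≈ -31.765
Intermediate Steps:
F(H) = H²
k(n, u) = u + 3*n (k(n, u) = (n + u) + 2*n = u + 3*n)
((15289 + F(1)) - 23930)/k(88, N(-3, 11)) = ((15289 + 1²) - 23930)/(8 + 3*88) = ((15289 + 1) - 23930)/(8 + 264) = (15290 - 23930)/272 = -8640*1/272 = -540/17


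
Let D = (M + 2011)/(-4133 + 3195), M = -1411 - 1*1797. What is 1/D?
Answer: 134/171 ≈ 0.78363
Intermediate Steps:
M = -3208 (M = -1411 - 1797 = -3208)
D = 171/134 (D = (-3208 + 2011)/(-4133 + 3195) = -1197/(-938) = -1197*(-1/938) = 171/134 ≈ 1.2761)
1/D = 1/(171/134) = 134/171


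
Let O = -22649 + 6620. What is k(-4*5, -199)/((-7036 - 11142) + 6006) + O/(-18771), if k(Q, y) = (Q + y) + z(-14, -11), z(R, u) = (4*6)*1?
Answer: 66255111/76160204 ≈ 0.86994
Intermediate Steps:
z(R, u) = 24 (z(R, u) = 24*1 = 24)
k(Q, y) = 24 + Q + y (k(Q, y) = (Q + y) + 24 = 24 + Q + y)
O = -16029
k(-4*5, -199)/((-7036 - 11142) + 6006) + O/(-18771) = (24 - 4*5 - 199)/((-7036 - 11142) + 6006) - 16029/(-18771) = (24 - 20 - 199)/(-18178 + 6006) - 16029*(-1/18771) = -195/(-12172) + 5343/6257 = -195*(-1/12172) + 5343/6257 = 195/12172 + 5343/6257 = 66255111/76160204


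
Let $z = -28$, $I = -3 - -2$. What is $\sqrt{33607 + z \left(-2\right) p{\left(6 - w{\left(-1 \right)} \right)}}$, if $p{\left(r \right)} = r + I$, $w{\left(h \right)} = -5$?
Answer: $\sqrt{34167} \approx 184.84$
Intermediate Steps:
$I = -1$ ($I = -3 + 2 = -1$)
$p{\left(r \right)} = -1 + r$ ($p{\left(r \right)} = r - 1 = -1 + r$)
$\sqrt{33607 + z \left(-2\right) p{\left(6 - w{\left(-1 \right)} \right)}} = \sqrt{33607 + \left(-28\right) \left(-2\right) \left(-1 + \left(6 - -5\right)\right)} = \sqrt{33607 + 56 \left(-1 + \left(6 + 5\right)\right)} = \sqrt{33607 + 56 \left(-1 + 11\right)} = \sqrt{33607 + 56 \cdot 10} = \sqrt{33607 + 560} = \sqrt{34167}$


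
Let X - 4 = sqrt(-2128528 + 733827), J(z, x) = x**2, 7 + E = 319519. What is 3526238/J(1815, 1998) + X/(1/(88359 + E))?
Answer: 3256447090087/1996002 + 407871*I*sqrt(1394701) ≈ 1.6315e+6 + 4.8169e+8*I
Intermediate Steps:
E = 319512 (E = -7 + 319519 = 319512)
X = 4 + I*sqrt(1394701) (X = 4 + sqrt(-2128528 + 733827) = 4 + sqrt(-1394701) = 4 + I*sqrt(1394701) ≈ 4.0 + 1181.0*I)
3526238/J(1815, 1998) + X/(1/(88359 + E)) = 3526238/(1998**2) + (4 + I*sqrt(1394701))/(1/(88359 + 319512)) = 3526238/3992004 + (4 + I*sqrt(1394701))/(1/407871) = 3526238*(1/3992004) + (4 + I*sqrt(1394701))/(1/407871) = 1763119/1996002 + (4 + I*sqrt(1394701))*407871 = 1763119/1996002 + (1631484 + 407871*I*sqrt(1394701)) = 3256447090087/1996002 + 407871*I*sqrt(1394701)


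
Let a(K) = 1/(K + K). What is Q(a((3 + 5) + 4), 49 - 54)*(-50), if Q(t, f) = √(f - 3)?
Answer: -100*I*√2 ≈ -141.42*I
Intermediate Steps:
a(K) = 1/(2*K)
Q(t, f) = √(-3 + f)
Q(a((3 + 5) + 4), 49 - 54)*(-50) = √(-3 + (49 - 54))*(-50) = √(-3 - 5)*(-50) = √(-8)*(-50) = (2*I*√2)*(-50) = -100*I*√2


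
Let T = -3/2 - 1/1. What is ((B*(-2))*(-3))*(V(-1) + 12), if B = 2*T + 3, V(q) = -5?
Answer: -84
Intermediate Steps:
T = -5/2 (T = -3*½ - 1*1 = -3/2 - 1 = -5/2 ≈ -2.5000)
B = -2 (B = 2*(-5/2) + 3 = -5 + 3 = -2)
((B*(-2))*(-3))*(V(-1) + 12) = (-2*(-2)*(-3))*(-5 + 12) = (4*(-3))*7 = -12*7 = -84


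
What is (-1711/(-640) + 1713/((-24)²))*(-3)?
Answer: -10843/640 ≈ -16.942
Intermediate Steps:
(-1711/(-640) + 1713/((-24)²))*(-3) = (-1711*(-1/640) + 1713/576)*(-3) = (1711/640 + 1713*(1/576))*(-3) = (1711/640 + 571/192)*(-3) = (10843/1920)*(-3) = -10843/640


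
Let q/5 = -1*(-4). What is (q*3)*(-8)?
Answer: -480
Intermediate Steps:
q = 20 (q = 5*(-1*(-4)) = 5*4 = 20)
(q*3)*(-8) = (20*3)*(-8) = 60*(-8) = -480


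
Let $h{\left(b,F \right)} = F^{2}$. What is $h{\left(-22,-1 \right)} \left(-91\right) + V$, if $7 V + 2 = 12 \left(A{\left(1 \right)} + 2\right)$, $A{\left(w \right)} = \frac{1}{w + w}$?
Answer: $-87$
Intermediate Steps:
$A{\left(w \right)} = \frac{1}{2 w}$
$V = 4$ ($V = - \frac{2}{7} + \frac{12 \left(\frac{1}{2 \cdot 1} + 2\right)}{7} = - \frac{2}{7} + \frac{12 \left(\frac{1}{2} \cdot 1 + 2\right)}{7} = - \frac{2}{7} + \frac{12 \left(\frac{1}{2} + 2\right)}{7} = - \frac{2}{7} + \frac{12 \cdot \frac{5}{2}}{7} = - \frac{2}{7} + \frac{1}{7} \cdot 30 = - \frac{2}{7} + \frac{30}{7} = 4$)
$h{\left(-22,-1 \right)} \left(-91\right) + V = \left(-1\right)^{2} \left(-91\right) + 4 = 1 \left(-91\right) + 4 = -91 + 4 = -87$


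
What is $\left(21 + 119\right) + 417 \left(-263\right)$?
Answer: $-109531$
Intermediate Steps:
$\left(21 + 119\right) + 417 \left(-263\right) = 140 - 109671 = -109531$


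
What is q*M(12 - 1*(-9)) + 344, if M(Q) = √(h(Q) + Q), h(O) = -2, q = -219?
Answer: 344 - 219*√19 ≈ -610.60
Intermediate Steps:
M(Q) = √(-2 + Q)
q*M(12 - 1*(-9)) + 344 = -219*√(-2 + (12 - 1*(-9))) + 344 = -219*√(-2 + (12 + 9)) + 344 = -219*√(-2 + 21) + 344 = -219*√19 + 344 = 344 - 219*√19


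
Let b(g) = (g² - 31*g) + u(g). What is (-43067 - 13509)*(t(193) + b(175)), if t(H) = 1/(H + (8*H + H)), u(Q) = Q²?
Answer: -3047812796288/965 ≈ -3.1584e+9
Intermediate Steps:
b(g) = -31*g + 2*g² (b(g) = (g² - 31*g) + g² = -31*g + 2*g²)
t(H) = 1/(10*H) (t(H) = 1/(H + 9*H) = 1/(10*H))
(-43067 - 13509)*(t(193) + b(175)) = (-43067 - 13509)*((⅒)/193 + 175*(-31 + 2*175)) = -56576*((⅒)*(1/193) + 175*(-31 + 350)) = -56576*(1/1930 + 175*319) = -56576*(1/1930 + 55825) = -56576*107742251/1930 = -3047812796288/965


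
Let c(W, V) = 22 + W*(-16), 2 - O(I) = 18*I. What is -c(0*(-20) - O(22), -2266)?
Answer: 6282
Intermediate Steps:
O(I) = 2 - 18*I
c(W, V) = 22 - 16*W
-c(0*(-20) - O(22), -2266) = -(22 - 16*(0*(-20) - (2 - 18*22))) = -(22 - 16*(0 - (2 - 396))) = -(22 - 16*(0 - 1*(-394))) = -(22 - 16*(0 + 394)) = -(22 - 16*394) = -(22 - 6304) = -1*(-6282) = 6282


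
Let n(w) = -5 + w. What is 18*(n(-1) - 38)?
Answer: -792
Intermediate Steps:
18*(n(-1) - 38) = 18*((-5 - 1) - 38) = 18*(-6 - 38) = 18*(-44) = -792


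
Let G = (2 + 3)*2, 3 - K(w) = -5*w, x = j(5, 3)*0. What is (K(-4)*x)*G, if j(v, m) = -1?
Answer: 0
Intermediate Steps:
x = 0 (x = -1*0 = 0)
K(w) = 3 + 5*w (K(w) = 3 - (-5)*w = 3 + 5*w)
G = 10 (G = 5*2 = 10)
(K(-4)*x)*G = ((3 + 5*(-4))*0)*10 = ((3 - 20)*0)*10 = -17*0*10 = 0*10 = 0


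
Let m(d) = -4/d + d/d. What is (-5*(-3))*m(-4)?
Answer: 30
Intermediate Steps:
m(d) = 1 - 4/d (m(d) = -4/d + 1 = 1 - 4/d)
(-5*(-3))*m(-4) = (-5*(-3))*((-4 - 4)/(-4)) = 15*(-1/4*(-8)) = 15*2 = 30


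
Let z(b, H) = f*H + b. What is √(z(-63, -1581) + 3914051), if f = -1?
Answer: √3915569 ≈ 1978.8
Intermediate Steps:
z(b, H) = b - H (z(b, H) = -H + b = b - H)
√(z(-63, -1581) + 3914051) = √((-63 - 1*(-1581)) + 3914051) = √((-63 + 1581) + 3914051) = √(1518 + 3914051) = √3915569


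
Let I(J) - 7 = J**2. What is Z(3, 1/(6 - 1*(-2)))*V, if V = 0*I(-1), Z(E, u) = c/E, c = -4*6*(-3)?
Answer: 0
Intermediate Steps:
I(J) = 7 + J**2
c = 72 (c = -24*(-3) = 72)
Z(E, u) = 72/E
V = 0 (V = 0*(7 + (-1)**2) = 0*(7 + 1) = 0*8 = 0)
Z(3, 1/(6 - 1*(-2)))*V = (72/3)*0 = (72*(1/3))*0 = 24*0 = 0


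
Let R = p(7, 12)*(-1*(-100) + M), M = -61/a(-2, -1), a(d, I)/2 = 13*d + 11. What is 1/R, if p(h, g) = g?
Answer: 5/6122 ≈ 0.00081673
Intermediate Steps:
a(d, I) = 22 + 26*d (a(d, I) = 2*(13*d + 11) = 2*(11 + 13*d) = 22 + 26*d)
M = 61/30 (M = -61/(22 + 26*(-2)) = -61/(22 - 52) = -61/(-30) = -61*(-1/30) = 61/30 ≈ 2.0333)
R = 6122/5 (R = 12*(-1*(-100) + 61/30) = 12*(100 + 61/30) = 12*(3061/30) = 6122/5 ≈ 1224.4)
1/R = 1/(6122/5) = 5/6122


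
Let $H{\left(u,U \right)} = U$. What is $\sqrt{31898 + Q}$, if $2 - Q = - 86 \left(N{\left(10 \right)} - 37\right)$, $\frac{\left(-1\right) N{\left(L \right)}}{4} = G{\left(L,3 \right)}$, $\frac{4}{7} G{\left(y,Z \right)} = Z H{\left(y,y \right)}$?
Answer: $73 \sqrt{2} \approx 103.24$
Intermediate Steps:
$G{\left(y,Z \right)} = \frac{7 Z y}{4}$
$N{\left(L \right)} = - 21 L$ ($N{\left(L \right)} = - 4 \cdot \frac{7}{4} \cdot 3 L = - 4 \frac{21 L}{4} = - 21 L$)
$Q = -21240$ ($Q = 2 - - 86 \left(\left(-21\right) 10 - 37\right) = 2 - - 86 \left(-210 - 37\right) = 2 - \left(-86\right) \left(-247\right) = 2 - 21242 = -21240$)
$\sqrt{31898 + Q} = \sqrt{31898 - 21240} = \sqrt{10658} = 73 \sqrt{2}$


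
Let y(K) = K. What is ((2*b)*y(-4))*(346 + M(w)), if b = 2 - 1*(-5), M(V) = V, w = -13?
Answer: -18648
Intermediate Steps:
b = 7 (b = 2 + 5 = 7)
((2*b)*y(-4))*(346 + M(w)) = ((2*7)*(-4))*(346 - 13) = (14*(-4))*333 = -56*333 = -18648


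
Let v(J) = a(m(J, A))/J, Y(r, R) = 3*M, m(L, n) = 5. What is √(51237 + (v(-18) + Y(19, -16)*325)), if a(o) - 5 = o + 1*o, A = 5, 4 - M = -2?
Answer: √2055102/6 ≈ 238.93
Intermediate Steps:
M = 6 (M = 4 - 1*(-2) = 4 + 2 = 6)
Y(r, R) = 18 (Y(r, R) = 3*6 = 18)
a(o) = 5 + 2*o (a(o) = 5 + (o + 1*o) = 5 + (o + o) = 5 + 2*o)
v(J) = 15/J (v(J) = (5 + 2*5)/J = (5 + 10)/J = 15/J)
√(51237 + (v(-18) + Y(19, -16)*325)) = √(51237 + (15/(-18) + 18*325)) = √(51237 + (15*(-1/18) + 5850)) = √(51237 + (-⅚ + 5850)) = √(51237 + 35095/6) = √(342517/6) = √2055102/6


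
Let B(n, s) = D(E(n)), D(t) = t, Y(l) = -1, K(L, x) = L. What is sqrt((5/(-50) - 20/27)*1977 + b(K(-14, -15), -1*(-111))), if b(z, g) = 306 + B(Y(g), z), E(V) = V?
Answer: I*sqrt(1221430)/30 ≈ 36.839*I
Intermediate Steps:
B(n, s) = n
b(z, g) = 305 (b(z, g) = 306 - 1 = 305)
sqrt((5/(-50) - 20/27)*1977 + b(K(-14, -15), -1*(-111))) = sqrt((5/(-50) - 20/27)*1977 + 305) = sqrt((5*(-1/50) - 20*1/27)*1977 + 305) = sqrt((-1/10 - 20/27)*1977 + 305) = sqrt(-227/270*1977 + 305) = sqrt(-149593/90 + 305) = sqrt(-122143/90) = I*sqrt(1221430)/30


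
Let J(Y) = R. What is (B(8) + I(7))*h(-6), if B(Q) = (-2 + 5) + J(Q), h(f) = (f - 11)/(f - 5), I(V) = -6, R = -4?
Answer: -119/11 ≈ -10.818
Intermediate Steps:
h(f) = (-11 + f)/(-5 + f)
J(Y) = -4
B(Q) = -1 (B(Q) = (-2 + 5) - 4 = 3 - 4 = -1)
(B(8) + I(7))*h(-6) = (-1 - 6)*((-11 - 6)/(-5 - 6)) = -7*(-17)/(-11) = -(-7)*(-17)/11 = -7*17/11 = -119/11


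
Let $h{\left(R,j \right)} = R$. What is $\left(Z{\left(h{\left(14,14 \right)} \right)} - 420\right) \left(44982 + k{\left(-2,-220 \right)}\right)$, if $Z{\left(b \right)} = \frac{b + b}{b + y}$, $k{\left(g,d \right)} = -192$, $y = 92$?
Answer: $- \frac{996398340}{53} \approx -1.88 \cdot 10^{7}$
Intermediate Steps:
$Z{\left(b \right)} = \frac{2 b}{92 + b}$ ($Z{\left(b \right)} = \frac{b + b}{b + 92} = \frac{2 b}{92 + b}$)
$\left(Z{\left(h{\left(14,14 \right)} \right)} - 420\right) \left(44982 + k{\left(-2,-220 \right)}\right) = \left(2 \cdot 14 \frac{1}{92 + 14} - 420\right) \left(44982 - 192\right) = \left(2 \cdot 14 \cdot \frac{1}{106} - 420\right) 44790 = \left(\frac{14}{53} - 420\right) 44790 = \left(- \frac{22246}{53}\right) 44790 = - \frac{996398340}{53}$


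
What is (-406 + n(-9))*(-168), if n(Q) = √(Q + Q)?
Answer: 68208 - 504*I*√2 ≈ 68208.0 - 712.76*I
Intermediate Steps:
n(Q) = √2*√Q (n(Q) = √(2*Q) = √2*√Q)
(-406 + n(-9))*(-168) = (-406 + √2*√(-9))*(-168) = (-406 + √2*(3*I))*(-168) = (-406 + 3*I*√2)*(-168) = 68208 - 504*I*√2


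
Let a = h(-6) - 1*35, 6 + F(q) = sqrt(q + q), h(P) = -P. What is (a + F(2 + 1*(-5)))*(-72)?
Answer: 2520 - 72*I*sqrt(6) ≈ 2520.0 - 176.36*I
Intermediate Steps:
F(q) = -6 + sqrt(2)*sqrt(q) (F(q) = -6 + sqrt(q + q) = -6 + sqrt(2*q) = -6 + sqrt(2)*sqrt(q))
a = -29 (a = -1*(-6) - 1*35 = 6 - 35 = -29)
(a + F(2 + 1*(-5)))*(-72) = (-29 + (-6 + sqrt(2)*sqrt(2 + 1*(-5))))*(-72) = (-29 + (-6 + sqrt(2)*sqrt(2 - 5)))*(-72) = (-29 + (-6 + sqrt(2)*sqrt(-3)))*(-72) = (-29 + (-6 + sqrt(2)*(I*sqrt(3))))*(-72) = (-29 + (-6 + I*sqrt(6)))*(-72) = (-35 + I*sqrt(6))*(-72) = 2520 - 72*I*sqrt(6)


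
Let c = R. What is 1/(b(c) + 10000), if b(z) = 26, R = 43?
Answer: 1/10026 ≈ 9.9741e-5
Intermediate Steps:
c = 43
1/(b(c) + 10000) = 1/(26 + 10000) = 1/10026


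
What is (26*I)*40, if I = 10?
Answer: 10400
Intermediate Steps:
(26*I)*40 = (26*10)*40 = 260*40 = 10400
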